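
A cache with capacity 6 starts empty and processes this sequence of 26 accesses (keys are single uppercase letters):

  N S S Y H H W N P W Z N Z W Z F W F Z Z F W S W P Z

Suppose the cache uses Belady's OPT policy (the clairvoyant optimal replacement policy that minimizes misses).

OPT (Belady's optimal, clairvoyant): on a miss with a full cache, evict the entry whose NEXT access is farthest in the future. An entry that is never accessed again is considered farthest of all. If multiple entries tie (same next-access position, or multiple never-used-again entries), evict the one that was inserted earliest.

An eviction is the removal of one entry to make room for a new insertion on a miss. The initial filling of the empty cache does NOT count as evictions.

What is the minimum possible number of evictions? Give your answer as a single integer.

OPT (Belady) simulation (capacity=6):
  1. access N: MISS. Cache: [N]
  2. access S: MISS. Cache: [N S]
  3. access S: HIT. Next use of S: step 23. Cache: [N S]
  4. access Y: MISS. Cache: [N S Y]
  5. access H: MISS. Cache: [N S Y H]
  6. access H: HIT. Next use of H: never. Cache: [N S Y H]
  7. access W: MISS. Cache: [N S Y H W]
  8. access N: HIT. Next use of N: step 12. Cache: [N S Y H W]
  9. access P: MISS. Cache: [N S Y H W P]
  10. access W: HIT. Next use of W: step 14. Cache: [N S Y H W P]
  11. access Z: MISS, evict Y (next use: never). Cache: [N S H W P Z]
  12. access N: HIT. Next use of N: never. Cache: [N S H W P Z]
  13. access Z: HIT. Next use of Z: step 15. Cache: [N S H W P Z]
  14. access W: HIT. Next use of W: step 17. Cache: [N S H W P Z]
  15. access Z: HIT. Next use of Z: step 19. Cache: [N S H W P Z]
  16. access F: MISS, evict N (next use: never). Cache: [S H W P Z F]
  17. access W: HIT. Next use of W: step 22. Cache: [S H W P Z F]
  18. access F: HIT. Next use of F: step 21. Cache: [S H W P Z F]
  19. access Z: HIT. Next use of Z: step 20. Cache: [S H W P Z F]
  20. access Z: HIT. Next use of Z: step 26. Cache: [S H W P Z F]
  21. access F: HIT. Next use of F: never. Cache: [S H W P Z F]
  22. access W: HIT. Next use of W: step 24. Cache: [S H W P Z F]
  23. access S: HIT. Next use of S: never. Cache: [S H W P Z F]
  24. access W: HIT. Next use of W: never. Cache: [S H W P Z F]
  25. access P: HIT. Next use of P: never. Cache: [S H W P Z F]
  26. access Z: HIT. Next use of Z: never. Cache: [S H W P Z F]
Total: 18 hits, 8 misses, 2 evictions

Answer: 2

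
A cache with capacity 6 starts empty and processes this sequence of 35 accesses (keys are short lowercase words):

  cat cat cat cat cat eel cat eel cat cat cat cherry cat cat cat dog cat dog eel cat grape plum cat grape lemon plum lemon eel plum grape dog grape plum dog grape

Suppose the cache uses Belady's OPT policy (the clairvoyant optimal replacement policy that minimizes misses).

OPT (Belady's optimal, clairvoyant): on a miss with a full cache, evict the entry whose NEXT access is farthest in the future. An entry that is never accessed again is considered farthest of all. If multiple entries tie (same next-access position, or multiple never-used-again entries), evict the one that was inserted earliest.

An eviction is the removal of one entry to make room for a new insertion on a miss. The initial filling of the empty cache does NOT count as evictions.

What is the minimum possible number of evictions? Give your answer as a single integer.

OPT (Belady) simulation (capacity=6):
  1. access cat: MISS. Cache: [cat]
  2. access cat: HIT. Next use of cat: step 3. Cache: [cat]
  3. access cat: HIT. Next use of cat: step 4. Cache: [cat]
  4. access cat: HIT. Next use of cat: step 5. Cache: [cat]
  5. access cat: HIT. Next use of cat: step 7. Cache: [cat]
  6. access eel: MISS. Cache: [cat eel]
  7. access cat: HIT. Next use of cat: step 9. Cache: [cat eel]
  8. access eel: HIT. Next use of eel: step 19. Cache: [cat eel]
  9. access cat: HIT. Next use of cat: step 10. Cache: [cat eel]
  10. access cat: HIT. Next use of cat: step 11. Cache: [cat eel]
  11. access cat: HIT. Next use of cat: step 13. Cache: [cat eel]
  12. access cherry: MISS. Cache: [cat eel cherry]
  13. access cat: HIT. Next use of cat: step 14. Cache: [cat eel cherry]
  14. access cat: HIT. Next use of cat: step 15. Cache: [cat eel cherry]
  15. access cat: HIT. Next use of cat: step 17. Cache: [cat eel cherry]
  16. access dog: MISS. Cache: [cat eel cherry dog]
  17. access cat: HIT. Next use of cat: step 20. Cache: [cat eel cherry dog]
  18. access dog: HIT. Next use of dog: step 31. Cache: [cat eel cherry dog]
  19. access eel: HIT. Next use of eel: step 28. Cache: [cat eel cherry dog]
  20. access cat: HIT. Next use of cat: step 23. Cache: [cat eel cherry dog]
  21. access grape: MISS. Cache: [cat eel cherry dog grape]
  22. access plum: MISS. Cache: [cat eel cherry dog grape plum]
  23. access cat: HIT. Next use of cat: never. Cache: [cat eel cherry dog grape plum]
  24. access grape: HIT. Next use of grape: step 30. Cache: [cat eel cherry dog grape plum]
  25. access lemon: MISS, evict cat (next use: never). Cache: [eel cherry dog grape plum lemon]
  26. access plum: HIT. Next use of plum: step 29. Cache: [eel cherry dog grape plum lemon]
  27. access lemon: HIT. Next use of lemon: never. Cache: [eel cherry dog grape plum lemon]
  28. access eel: HIT. Next use of eel: never. Cache: [eel cherry dog grape plum lemon]
  29. access plum: HIT. Next use of plum: step 33. Cache: [eel cherry dog grape plum lemon]
  30. access grape: HIT. Next use of grape: step 32. Cache: [eel cherry dog grape plum lemon]
  31. access dog: HIT. Next use of dog: step 34. Cache: [eel cherry dog grape plum lemon]
  32. access grape: HIT. Next use of grape: step 35. Cache: [eel cherry dog grape plum lemon]
  33. access plum: HIT. Next use of plum: never. Cache: [eel cherry dog grape plum lemon]
  34. access dog: HIT. Next use of dog: never. Cache: [eel cherry dog grape plum lemon]
  35. access grape: HIT. Next use of grape: never. Cache: [eel cherry dog grape plum lemon]
Total: 28 hits, 7 misses, 1 evictions

Answer: 1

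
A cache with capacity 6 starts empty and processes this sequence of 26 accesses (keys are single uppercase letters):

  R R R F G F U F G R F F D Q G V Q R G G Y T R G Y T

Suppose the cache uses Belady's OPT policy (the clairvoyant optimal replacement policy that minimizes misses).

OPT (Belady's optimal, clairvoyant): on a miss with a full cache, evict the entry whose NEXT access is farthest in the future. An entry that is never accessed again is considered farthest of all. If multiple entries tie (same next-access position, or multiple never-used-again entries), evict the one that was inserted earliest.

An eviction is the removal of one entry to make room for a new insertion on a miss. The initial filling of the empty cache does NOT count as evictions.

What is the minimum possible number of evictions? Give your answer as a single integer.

OPT (Belady) simulation (capacity=6):
  1. access R: MISS. Cache: [R]
  2. access R: HIT. Next use of R: step 3. Cache: [R]
  3. access R: HIT. Next use of R: step 10. Cache: [R]
  4. access F: MISS. Cache: [R F]
  5. access G: MISS. Cache: [R F G]
  6. access F: HIT. Next use of F: step 8. Cache: [R F G]
  7. access U: MISS. Cache: [R F G U]
  8. access F: HIT. Next use of F: step 11. Cache: [R F G U]
  9. access G: HIT. Next use of G: step 15. Cache: [R F G U]
  10. access R: HIT. Next use of R: step 18. Cache: [R F G U]
  11. access F: HIT. Next use of F: step 12. Cache: [R F G U]
  12. access F: HIT. Next use of F: never. Cache: [R F G U]
  13. access D: MISS. Cache: [R F G U D]
  14. access Q: MISS. Cache: [R F G U D Q]
  15. access G: HIT. Next use of G: step 19. Cache: [R F G U D Q]
  16. access V: MISS, evict F (next use: never). Cache: [R G U D Q V]
  17. access Q: HIT. Next use of Q: never. Cache: [R G U D Q V]
  18. access R: HIT. Next use of R: step 23. Cache: [R G U D Q V]
  19. access G: HIT. Next use of G: step 20. Cache: [R G U D Q V]
  20. access G: HIT. Next use of G: step 24. Cache: [R G U D Q V]
  21. access Y: MISS, evict U (next use: never). Cache: [R G D Q V Y]
  22. access T: MISS, evict D (next use: never). Cache: [R G Q V Y T]
  23. access R: HIT. Next use of R: never. Cache: [R G Q V Y T]
  24. access G: HIT. Next use of G: never. Cache: [R G Q V Y T]
  25. access Y: HIT. Next use of Y: never. Cache: [R G Q V Y T]
  26. access T: HIT. Next use of T: never. Cache: [R G Q V Y T]
Total: 17 hits, 9 misses, 3 evictions

Answer: 3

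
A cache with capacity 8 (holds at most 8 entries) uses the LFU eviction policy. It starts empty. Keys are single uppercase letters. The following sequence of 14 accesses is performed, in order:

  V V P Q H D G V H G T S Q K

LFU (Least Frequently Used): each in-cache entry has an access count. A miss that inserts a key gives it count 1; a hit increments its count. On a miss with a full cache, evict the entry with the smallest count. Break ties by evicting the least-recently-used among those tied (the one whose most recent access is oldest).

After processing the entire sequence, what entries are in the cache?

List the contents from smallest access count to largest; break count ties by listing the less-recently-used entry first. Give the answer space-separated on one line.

Answer: D T S K H G Q V

Derivation:
LFU simulation (capacity=8):
  1. access V: MISS. Cache: [V(c=1)]
  2. access V: HIT, count now 2. Cache: [V(c=2)]
  3. access P: MISS. Cache: [P(c=1) V(c=2)]
  4. access Q: MISS. Cache: [P(c=1) Q(c=1) V(c=2)]
  5. access H: MISS. Cache: [P(c=1) Q(c=1) H(c=1) V(c=2)]
  6. access D: MISS. Cache: [P(c=1) Q(c=1) H(c=1) D(c=1) V(c=2)]
  7. access G: MISS. Cache: [P(c=1) Q(c=1) H(c=1) D(c=1) G(c=1) V(c=2)]
  8. access V: HIT, count now 3. Cache: [P(c=1) Q(c=1) H(c=1) D(c=1) G(c=1) V(c=3)]
  9. access H: HIT, count now 2. Cache: [P(c=1) Q(c=1) D(c=1) G(c=1) H(c=2) V(c=3)]
  10. access G: HIT, count now 2. Cache: [P(c=1) Q(c=1) D(c=1) H(c=2) G(c=2) V(c=3)]
  11. access T: MISS. Cache: [P(c=1) Q(c=1) D(c=1) T(c=1) H(c=2) G(c=2) V(c=3)]
  12. access S: MISS. Cache: [P(c=1) Q(c=1) D(c=1) T(c=1) S(c=1) H(c=2) G(c=2) V(c=3)]
  13. access Q: HIT, count now 2. Cache: [P(c=1) D(c=1) T(c=1) S(c=1) H(c=2) G(c=2) Q(c=2) V(c=3)]
  14. access K: MISS, evict P(c=1). Cache: [D(c=1) T(c=1) S(c=1) K(c=1) H(c=2) G(c=2) Q(c=2) V(c=3)]
Total: 5 hits, 9 misses, 1 evictions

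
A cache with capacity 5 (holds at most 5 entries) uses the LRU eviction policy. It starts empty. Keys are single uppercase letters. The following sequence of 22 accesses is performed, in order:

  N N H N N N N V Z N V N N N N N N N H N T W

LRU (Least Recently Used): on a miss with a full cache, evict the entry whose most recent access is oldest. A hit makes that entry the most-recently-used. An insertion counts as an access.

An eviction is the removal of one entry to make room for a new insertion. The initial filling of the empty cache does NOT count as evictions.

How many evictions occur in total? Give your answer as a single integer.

LRU simulation (capacity=5):
  1. access N: MISS. Cache (LRU->MRU): [N]
  2. access N: HIT. Cache (LRU->MRU): [N]
  3. access H: MISS. Cache (LRU->MRU): [N H]
  4. access N: HIT. Cache (LRU->MRU): [H N]
  5. access N: HIT. Cache (LRU->MRU): [H N]
  6. access N: HIT. Cache (LRU->MRU): [H N]
  7. access N: HIT. Cache (LRU->MRU): [H N]
  8. access V: MISS. Cache (LRU->MRU): [H N V]
  9. access Z: MISS. Cache (LRU->MRU): [H N V Z]
  10. access N: HIT. Cache (LRU->MRU): [H V Z N]
  11. access V: HIT. Cache (LRU->MRU): [H Z N V]
  12. access N: HIT. Cache (LRU->MRU): [H Z V N]
  13. access N: HIT. Cache (LRU->MRU): [H Z V N]
  14. access N: HIT. Cache (LRU->MRU): [H Z V N]
  15. access N: HIT. Cache (LRU->MRU): [H Z V N]
  16. access N: HIT. Cache (LRU->MRU): [H Z V N]
  17. access N: HIT. Cache (LRU->MRU): [H Z V N]
  18. access N: HIT. Cache (LRU->MRU): [H Z V N]
  19. access H: HIT. Cache (LRU->MRU): [Z V N H]
  20. access N: HIT. Cache (LRU->MRU): [Z V H N]
  21. access T: MISS. Cache (LRU->MRU): [Z V H N T]
  22. access W: MISS, evict Z. Cache (LRU->MRU): [V H N T W]
Total: 16 hits, 6 misses, 1 evictions

Answer: 1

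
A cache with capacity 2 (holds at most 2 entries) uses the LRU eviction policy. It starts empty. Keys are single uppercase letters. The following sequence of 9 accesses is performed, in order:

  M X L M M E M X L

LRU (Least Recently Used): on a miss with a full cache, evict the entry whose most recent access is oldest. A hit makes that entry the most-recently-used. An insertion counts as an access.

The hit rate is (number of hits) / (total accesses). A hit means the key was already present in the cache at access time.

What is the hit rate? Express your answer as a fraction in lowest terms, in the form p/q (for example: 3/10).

Answer: 2/9

Derivation:
LRU simulation (capacity=2):
  1. access M: MISS. Cache (LRU->MRU): [M]
  2. access X: MISS. Cache (LRU->MRU): [M X]
  3. access L: MISS, evict M. Cache (LRU->MRU): [X L]
  4. access M: MISS, evict X. Cache (LRU->MRU): [L M]
  5. access M: HIT. Cache (LRU->MRU): [L M]
  6. access E: MISS, evict L. Cache (LRU->MRU): [M E]
  7. access M: HIT. Cache (LRU->MRU): [E M]
  8. access X: MISS, evict E. Cache (LRU->MRU): [M X]
  9. access L: MISS, evict M. Cache (LRU->MRU): [X L]
Total: 2 hits, 7 misses, 5 evictions

Hit rate = 2/9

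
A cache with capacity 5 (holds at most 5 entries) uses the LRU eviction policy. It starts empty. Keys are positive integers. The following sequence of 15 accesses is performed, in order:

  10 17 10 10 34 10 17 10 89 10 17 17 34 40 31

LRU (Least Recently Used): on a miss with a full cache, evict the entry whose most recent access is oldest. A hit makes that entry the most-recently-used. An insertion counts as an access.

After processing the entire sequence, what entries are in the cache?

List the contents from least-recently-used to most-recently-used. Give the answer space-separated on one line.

LRU simulation (capacity=5):
  1. access 10: MISS. Cache (LRU->MRU): [10]
  2. access 17: MISS. Cache (LRU->MRU): [10 17]
  3. access 10: HIT. Cache (LRU->MRU): [17 10]
  4. access 10: HIT. Cache (LRU->MRU): [17 10]
  5. access 34: MISS. Cache (LRU->MRU): [17 10 34]
  6. access 10: HIT. Cache (LRU->MRU): [17 34 10]
  7. access 17: HIT. Cache (LRU->MRU): [34 10 17]
  8. access 10: HIT. Cache (LRU->MRU): [34 17 10]
  9. access 89: MISS. Cache (LRU->MRU): [34 17 10 89]
  10. access 10: HIT. Cache (LRU->MRU): [34 17 89 10]
  11. access 17: HIT. Cache (LRU->MRU): [34 89 10 17]
  12. access 17: HIT. Cache (LRU->MRU): [34 89 10 17]
  13. access 34: HIT. Cache (LRU->MRU): [89 10 17 34]
  14. access 40: MISS. Cache (LRU->MRU): [89 10 17 34 40]
  15. access 31: MISS, evict 89. Cache (LRU->MRU): [10 17 34 40 31]
Total: 9 hits, 6 misses, 1 evictions

Answer: 10 17 34 40 31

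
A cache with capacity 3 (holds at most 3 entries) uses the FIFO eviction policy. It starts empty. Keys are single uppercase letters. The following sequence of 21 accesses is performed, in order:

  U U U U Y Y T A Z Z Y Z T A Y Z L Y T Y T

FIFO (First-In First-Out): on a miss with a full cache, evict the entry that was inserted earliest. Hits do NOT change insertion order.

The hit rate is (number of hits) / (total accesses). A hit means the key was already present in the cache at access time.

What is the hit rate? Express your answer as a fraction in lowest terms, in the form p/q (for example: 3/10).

Answer: 3/7

Derivation:
FIFO simulation (capacity=3):
  1. access U: MISS. Cache (old->new): [U]
  2. access U: HIT. Cache (old->new): [U]
  3. access U: HIT. Cache (old->new): [U]
  4. access U: HIT. Cache (old->new): [U]
  5. access Y: MISS. Cache (old->new): [U Y]
  6. access Y: HIT. Cache (old->new): [U Y]
  7. access T: MISS. Cache (old->new): [U Y T]
  8. access A: MISS, evict U. Cache (old->new): [Y T A]
  9. access Z: MISS, evict Y. Cache (old->new): [T A Z]
  10. access Z: HIT. Cache (old->new): [T A Z]
  11. access Y: MISS, evict T. Cache (old->new): [A Z Y]
  12. access Z: HIT. Cache (old->new): [A Z Y]
  13. access T: MISS, evict A. Cache (old->new): [Z Y T]
  14. access A: MISS, evict Z. Cache (old->new): [Y T A]
  15. access Y: HIT. Cache (old->new): [Y T A]
  16. access Z: MISS, evict Y. Cache (old->new): [T A Z]
  17. access L: MISS, evict T. Cache (old->new): [A Z L]
  18. access Y: MISS, evict A. Cache (old->new): [Z L Y]
  19. access T: MISS, evict Z. Cache (old->new): [L Y T]
  20. access Y: HIT. Cache (old->new): [L Y T]
  21. access T: HIT. Cache (old->new): [L Y T]
Total: 9 hits, 12 misses, 9 evictions

Hit rate = 9/21 = 3/7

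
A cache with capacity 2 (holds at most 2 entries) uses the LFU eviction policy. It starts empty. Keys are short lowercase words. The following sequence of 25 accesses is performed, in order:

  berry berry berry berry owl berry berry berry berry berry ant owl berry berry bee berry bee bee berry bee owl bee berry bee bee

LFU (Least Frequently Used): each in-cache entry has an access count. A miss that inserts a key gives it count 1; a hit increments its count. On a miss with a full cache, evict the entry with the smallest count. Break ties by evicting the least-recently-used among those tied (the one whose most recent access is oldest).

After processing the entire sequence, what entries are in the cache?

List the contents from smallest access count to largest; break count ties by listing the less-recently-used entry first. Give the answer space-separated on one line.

LFU simulation (capacity=2):
  1. access berry: MISS. Cache: [berry(c=1)]
  2. access berry: HIT, count now 2. Cache: [berry(c=2)]
  3. access berry: HIT, count now 3. Cache: [berry(c=3)]
  4. access berry: HIT, count now 4. Cache: [berry(c=4)]
  5. access owl: MISS. Cache: [owl(c=1) berry(c=4)]
  6. access berry: HIT, count now 5. Cache: [owl(c=1) berry(c=5)]
  7. access berry: HIT, count now 6. Cache: [owl(c=1) berry(c=6)]
  8. access berry: HIT, count now 7. Cache: [owl(c=1) berry(c=7)]
  9. access berry: HIT, count now 8. Cache: [owl(c=1) berry(c=8)]
  10. access berry: HIT, count now 9. Cache: [owl(c=1) berry(c=9)]
  11. access ant: MISS, evict owl(c=1). Cache: [ant(c=1) berry(c=9)]
  12. access owl: MISS, evict ant(c=1). Cache: [owl(c=1) berry(c=9)]
  13. access berry: HIT, count now 10. Cache: [owl(c=1) berry(c=10)]
  14. access berry: HIT, count now 11. Cache: [owl(c=1) berry(c=11)]
  15. access bee: MISS, evict owl(c=1). Cache: [bee(c=1) berry(c=11)]
  16. access berry: HIT, count now 12. Cache: [bee(c=1) berry(c=12)]
  17. access bee: HIT, count now 2. Cache: [bee(c=2) berry(c=12)]
  18. access bee: HIT, count now 3. Cache: [bee(c=3) berry(c=12)]
  19. access berry: HIT, count now 13. Cache: [bee(c=3) berry(c=13)]
  20. access bee: HIT, count now 4. Cache: [bee(c=4) berry(c=13)]
  21. access owl: MISS, evict bee(c=4). Cache: [owl(c=1) berry(c=13)]
  22. access bee: MISS, evict owl(c=1). Cache: [bee(c=1) berry(c=13)]
  23. access berry: HIT, count now 14. Cache: [bee(c=1) berry(c=14)]
  24. access bee: HIT, count now 2. Cache: [bee(c=2) berry(c=14)]
  25. access bee: HIT, count now 3. Cache: [bee(c=3) berry(c=14)]
Total: 18 hits, 7 misses, 5 evictions

Answer: bee berry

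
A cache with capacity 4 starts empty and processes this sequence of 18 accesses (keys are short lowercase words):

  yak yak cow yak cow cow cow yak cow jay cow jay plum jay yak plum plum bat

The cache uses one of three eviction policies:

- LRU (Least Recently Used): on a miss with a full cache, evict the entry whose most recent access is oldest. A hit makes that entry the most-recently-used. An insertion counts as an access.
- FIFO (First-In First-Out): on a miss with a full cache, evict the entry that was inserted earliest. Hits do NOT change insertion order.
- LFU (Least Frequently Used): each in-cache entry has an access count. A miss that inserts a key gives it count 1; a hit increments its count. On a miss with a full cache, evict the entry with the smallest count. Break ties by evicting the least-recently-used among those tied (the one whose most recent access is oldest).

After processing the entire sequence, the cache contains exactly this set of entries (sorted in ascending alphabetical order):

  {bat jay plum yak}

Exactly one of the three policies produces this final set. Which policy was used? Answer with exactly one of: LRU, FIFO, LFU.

Simulating under each policy and comparing final sets:
  LRU: final set = {bat jay plum yak} -> MATCHES target
  FIFO: final set = {bat cow jay plum} -> differs
  LFU: final set = {bat cow plum yak} -> differs
Only LRU produces the target set.

Answer: LRU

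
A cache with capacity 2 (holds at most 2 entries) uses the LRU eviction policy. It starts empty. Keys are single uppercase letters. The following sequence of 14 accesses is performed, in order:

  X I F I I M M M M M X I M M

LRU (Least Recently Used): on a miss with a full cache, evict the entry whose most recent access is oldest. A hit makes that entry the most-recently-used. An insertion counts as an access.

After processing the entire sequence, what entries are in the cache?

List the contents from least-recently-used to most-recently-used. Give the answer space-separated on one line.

LRU simulation (capacity=2):
  1. access X: MISS. Cache (LRU->MRU): [X]
  2. access I: MISS. Cache (LRU->MRU): [X I]
  3. access F: MISS, evict X. Cache (LRU->MRU): [I F]
  4. access I: HIT. Cache (LRU->MRU): [F I]
  5. access I: HIT. Cache (LRU->MRU): [F I]
  6. access M: MISS, evict F. Cache (LRU->MRU): [I M]
  7. access M: HIT. Cache (LRU->MRU): [I M]
  8. access M: HIT. Cache (LRU->MRU): [I M]
  9. access M: HIT. Cache (LRU->MRU): [I M]
  10. access M: HIT. Cache (LRU->MRU): [I M]
  11. access X: MISS, evict I. Cache (LRU->MRU): [M X]
  12. access I: MISS, evict M. Cache (LRU->MRU): [X I]
  13. access M: MISS, evict X. Cache (LRU->MRU): [I M]
  14. access M: HIT. Cache (LRU->MRU): [I M]
Total: 7 hits, 7 misses, 5 evictions

Answer: I M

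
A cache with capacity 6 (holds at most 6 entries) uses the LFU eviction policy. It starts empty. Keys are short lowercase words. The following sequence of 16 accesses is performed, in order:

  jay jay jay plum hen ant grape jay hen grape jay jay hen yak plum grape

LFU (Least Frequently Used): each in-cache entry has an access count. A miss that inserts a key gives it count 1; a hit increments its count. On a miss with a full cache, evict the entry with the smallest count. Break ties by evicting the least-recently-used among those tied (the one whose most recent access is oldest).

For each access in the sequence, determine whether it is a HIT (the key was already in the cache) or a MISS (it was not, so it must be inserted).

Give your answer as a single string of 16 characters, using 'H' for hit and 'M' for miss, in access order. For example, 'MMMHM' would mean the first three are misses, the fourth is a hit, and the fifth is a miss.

LFU simulation (capacity=6):
  1. access jay: MISS. Cache: [jay(c=1)]
  2. access jay: HIT, count now 2. Cache: [jay(c=2)]
  3. access jay: HIT, count now 3. Cache: [jay(c=3)]
  4. access plum: MISS. Cache: [plum(c=1) jay(c=3)]
  5. access hen: MISS. Cache: [plum(c=1) hen(c=1) jay(c=3)]
  6. access ant: MISS. Cache: [plum(c=1) hen(c=1) ant(c=1) jay(c=3)]
  7. access grape: MISS. Cache: [plum(c=1) hen(c=1) ant(c=1) grape(c=1) jay(c=3)]
  8. access jay: HIT, count now 4. Cache: [plum(c=1) hen(c=1) ant(c=1) grape(c=1) jay(c=4)]
  9. access hen: HIT, count now 2. Cache: [plum(c=1) ant(c=1) grape(c=1) hen(c=2) jay(c=4)]
  10. access grape: HIT, count now 2. Cache: [plum(c=1) ant(c=1) hen(c=2) grape(c=2) jay(c=4)]
  11. access jay: HIT, count now 5. Cache: [plum(c=1) ant(c=1) hen(c=2) grape(c=2) jay(c=5)]
  12. access jay: HIT, count now 6. Cache: [plum(c=1) ant(c=1) hen(c=2) grape(c=2) jay(c=6)]
  13. access hen: HIT, count now 3. Cache: [plum(c=1) ant(c=1) grape(c=2) hen(c=3) jay(c=6)]
  14. access yak: MISS. Cache: [plum(c=1) ant(c=1) yak(c=1) grape(c=2) hen(c=3) jay(c=6)]
  15. access plum: HIT, count now 2. Cache: [ant(c=1) yak(c=1) grape(c=2) plum(c=2) hen(c=3) jay(c=6)]
  16. access grape: HIT, count now 3. Cache: [ant(c=1) yak(c=1) plum(c=2) hen(c=3) grape(c=3) jay(c=6)]
Total: 10 hits, 6 misses, 0 evictions

Answer: MHHMMMMHHHHHHMHH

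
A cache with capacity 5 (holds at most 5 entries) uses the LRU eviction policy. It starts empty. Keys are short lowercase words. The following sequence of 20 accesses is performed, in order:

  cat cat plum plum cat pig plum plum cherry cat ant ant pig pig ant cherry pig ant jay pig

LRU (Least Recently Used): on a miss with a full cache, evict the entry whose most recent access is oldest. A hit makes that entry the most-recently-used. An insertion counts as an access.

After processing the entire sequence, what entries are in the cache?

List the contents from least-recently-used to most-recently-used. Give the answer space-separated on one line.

Answer: cat cherry ant jay pig

Derivation:
LRU simulation (capacity=5):
  1. access cat: MISS. Cache (LRU->MRU): [cat]
  2. access cat: HIT. Cache (LRU->MRU): [cat]
  3. access plum: MISS. Cache (LRU->MRU): [cat plum]
  4. access plum: HIT. Cache (LRU->MRU): [cat plum]
  5. access cat: HIT. Cache (LRU->MRU): [plum cat]
  6. access pig: MISS. Cache (LRU->MRU): [plum cat pig]
  7. access plum: HIT. Cache (LRU->MRU): [cat pig plum]
  8. access plum: HIT. Cache (LRU->MRU): [cat pig plum]
  9. access cherry: MISS. Cache (LRU->MRU): [cat pig plum cherry]
  10. access cat: HIT. Cache (LRU->MRU): [pig plum cherry cat]
  11. access ant: MISS. Cache (LRU->MRU): [pig plum cherry cat ant]
  12. access ant: HIT. Cache (LRU->MRU): [pig plum cherry cat ant]
  13. access pig: HIT. Cache (LRU->MRU): [plum cherry cat ant pig]
  14. access pig: HIT. Cache (LRU->MRU): [plum cherry cat ant pig]
  15. access ant: HIT. Cache (LRU->MRU): [plum cherry cat pig ant]
  16. access cherry: HIT. Cache (LRU->MRU): [plum cat pig ant cherry]
  17. access pig: HIT. Cache (LRU->MRU): [plum cat ant cherry pig]
  18. access ant: HIT. Cache (LRU->MRU): [plum cat cherry pig ant]
  19. access jay: MISS, evict plum. Cache (LRU->MRU): [cat cherry pig ant jay]
  20. access pig: HIT. Cache (LRU->MRU): [cat cherry ant jay pig]
Total: 14 hits, 6 misses, 1 evictions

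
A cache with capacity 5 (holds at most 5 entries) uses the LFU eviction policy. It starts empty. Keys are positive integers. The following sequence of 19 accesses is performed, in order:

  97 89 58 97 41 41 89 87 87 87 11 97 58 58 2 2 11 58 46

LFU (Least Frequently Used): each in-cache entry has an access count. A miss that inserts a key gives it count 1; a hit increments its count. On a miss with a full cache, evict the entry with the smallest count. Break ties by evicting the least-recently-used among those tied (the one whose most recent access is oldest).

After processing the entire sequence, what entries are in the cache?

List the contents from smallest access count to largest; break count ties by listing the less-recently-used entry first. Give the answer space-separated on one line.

LFU simulation (capacity=5):
  1. access 97: MISS. Cache: [97(c=1)]
  2. access 89: MISS. Cache: [97(c=1) 89(c=1)]
  3. access 58: MISS. Cache: [97(c=1) 89(c=1) 58(c=1)]
  4. access 97: HIT, count now 2. Cache: [89(c=1) 58(c=1) 97(c=2)]
  5. access 41: MISS. Cache: [89(c=1) 58(c=1) 41(c=1) 97(c=2)]
  6. access 41: HIT, count now 2. Cache: [89(c=1) 58(c=1) 97(c=2) 41(c=2)]
  7. access 89: HIT, count now 2. Cache: [58(c=1) 97(c=2) 41(c=2) 89(c=2)]
  8. access 87: MISS. Cache: [58(c=1) 87(c=1) 97(c=2) 41(c=2) 89(c=2)]
  9. access 87: HIT, count now 2. Cache: [58(c=1) 97(c=2) 41(c=2) 89(c=2) 87(c=2)]
  10. access 87: HIT, count now 3. Cache: [58(c=1) 97(c=2) 41(c=2) 89(c=2) 87(c=3)]
  11. access 11: MISS, evict 58(c=1). Cache: [11(c=1) 97(c=2) 41(c=2) 89(c=2) 87(c=3)]
  12. access 97: HIT, count now 3. Cache: [11(c=1) 41(c=2) 89(c=2) 87(c=3) 97(c=3)]
  13. access 58: MISS, evict 11(c=1). Cache: [58(c=1) 41(c=2) 89(c=2) 87(c=3) 97(c=3)]
  14. access 58: HIT, count now 2. Cache: [41(c=2) 89(c=2) 58(c=2) 87(c=3) 97(c=3)]
  15. access 2: MISS, evict 41(c=2). Cache: [2(c=1) 89(c=2) 58(c=2) 87(c=3) 97(c=3)]
  16. access 2: HIT, count now 2. Cache: [89(c=2) 58(c=2) 2(c=2) 87(c=3) 97(c=3)]
  17. access 11: MISS, evict 89(c=2). Cache: [11(c=1) 58(c=2) 2(c=2) 87(c=3) 97(c=3)]
  18. access 58: HIT, count now 3. Cache: [11(c=1) 2(c=2) 87(c=3) 97(c=3) 58(c=3)]
  19. access 46: MISS, evict 11(c=1). Cache: [46(c=1) 2(c=2) 87(c=3) 97(c=3) 58(c=3)]
Total: 9 hits, 10 misses, 5 evictions

Answer: 46 2 87 97 58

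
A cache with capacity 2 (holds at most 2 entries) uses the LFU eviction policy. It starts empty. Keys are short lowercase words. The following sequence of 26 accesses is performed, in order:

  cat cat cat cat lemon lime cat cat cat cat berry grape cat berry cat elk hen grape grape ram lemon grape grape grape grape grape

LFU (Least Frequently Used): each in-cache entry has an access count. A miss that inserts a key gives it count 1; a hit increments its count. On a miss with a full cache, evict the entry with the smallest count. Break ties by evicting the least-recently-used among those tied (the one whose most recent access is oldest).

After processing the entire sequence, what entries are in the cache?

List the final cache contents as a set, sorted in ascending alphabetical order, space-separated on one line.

Answer: cat grape

Derivation:
LFU simulation (capacity=2):
  1. access cat: MISS. Cache: [cat(c=1)]
  2. access cat: HIT, count now 2. Cache: [cat(c=2)]
  3. access cat: HIT, count now 3. Cache: [cat(c=3)]
  4. access cat: HIT, count now 4. Cache: [cat(c=4)]
  5. access lemon: MISS. Cache: [lemon(c=1) cat(c=4)]
  6. access lime: MISS, evict lemon(c=1). Cache: [lime(c=1) cat(c=4)]
  7. access cat: HIT, count now 5. Cache: [lime(c=1) cat(c=5)]
  8. access cat: HIT, count now 6. Cache: [lime(c=1) cat(c=6)]
  9. access cat: HIT, count now 7. Cache: [lime(c=1) cat(c=7)]
  10. access cat: HIT, count now 8. Cache: [lime(c=1) cat(c=8)]
  11. access berry: MISS, evict lime(c=1). Cache: [berry(c=1) cat(c=8)]
  12. access grape: MISS, evict berry(c=1). Cache: [grape(c=1) cat(c=8)]
  13. access cat: HIT, count now 9. Cache: [grape(c=1) cat(c=9)]
  14. access berry: MISS, evict grape(c=1). Cache: [berry(c=1) cat(c=9)]
  15. access cat: HIT, count now 10. Cache: [berry(c=1) cat(c=10)]
  16. access elk: MISS, evict berry(c=1). Cache: [elk(c=1) cat(c=10)]
  17. access hen: MISS, evict elk(c=1). Cache: [hen(c=1) cat(c=10)]
  18. access grape: MISS, evict hen(c=1). Cache: [grape(c=1) cat(c=10)]
  19. access grape: HIT, count now 2. Cache: [grape(c=2) cat(c=10)]
  20. access ram: MISS, evict grape(c=2). Cache: [ram(c=1) cat(c=10)]
  21. access lemon: MISS, evict ram(c=1). Cache: [lemon(c=1) cat(c=10)]
  22. access grape: MISS, evict lemon(c=1). Cache: [grape(c=1) cat(c=10)]
  23. access grape: HIT, count now 2. Cache: [grape(c=2) cat(c=10)]
  24. access grape: HIT, count now 3. Cache: [grape(c=3) cat(c=10)]
  25. access grape: HIT, count now 4. Cache: [grape(c=4) cat(c=10)]
  26. access grape: HIT, count now 5. Cache: [grape(c=5) cat(c=10)]
Total: 14 hits, 12 misses, 10 evictions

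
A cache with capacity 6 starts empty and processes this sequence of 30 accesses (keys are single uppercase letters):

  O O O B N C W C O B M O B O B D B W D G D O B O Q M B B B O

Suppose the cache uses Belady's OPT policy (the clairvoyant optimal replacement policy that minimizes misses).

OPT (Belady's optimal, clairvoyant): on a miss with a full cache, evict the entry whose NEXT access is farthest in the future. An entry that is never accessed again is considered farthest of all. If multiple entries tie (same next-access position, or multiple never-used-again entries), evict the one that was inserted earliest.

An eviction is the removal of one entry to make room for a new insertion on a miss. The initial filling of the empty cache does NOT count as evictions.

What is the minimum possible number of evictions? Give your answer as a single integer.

Answer: 3

Derivation:
OPT (Belady) simulation (capacity=6):
  1. access O: MISS. Cache: [O]
  2. access O: HIT. Next use of O: step 3. Cache: [O]
  3. access O: HIT. Next use of O: step 9. Cache: [O]
  4. access B: MISS. Cache: [O B]
  5. access N: MISS. Cache: [O B N]
  6. access C: MISS. Cache: [O B N C]
  7. access W: MISS. Cache: [O B N C W]
  8. access C: HIT. Next use of C: never. Cache: [O B N C W]
  9. access O: HIT. Next use of O: step 12. Cache: [O B N C W]
  10. access B: HIT. Next use of B: step 13. Cache: [O B N C W]
  11. access M: MISS. Cache: [O B N C W M]
  12. access O: HIT. Next use of O: step 14. Cache: [O B N C W M]
  13. access B: HIT. Next use of B: step 15. Cache: [O B N C W M]
  14. access O: HIT. Next use of O: step 22. Cache: [O B N C W M]
  15. access B: HIT. Next use of B: step 17. Cache: [O B N C W M]
  16. access D: MISS, evict N (next use: never). Cache: [O B C W M D]
  17. access B: HIT. Next use of B: step 23. Cache: [O B C W M D]
  18. access W: HIT. Next use of W: never. Cache: [O B C W M D]
  19. access D: HIT. Next use of D: step 21. Cache: [O B C W M D]
  20. access G: MISS, evict C (next use: never). Cache: [O B W M D G]
  21. access D: HIT. Next use of D: never. Cache: [O B W M D G]
  22. access O: HIT. Next use of O: step 24. Cache: [O B W M D G]
  23. access B: HIT. Next use of B: step 27. Cache: [O B W M D G]
  24. access O: HIT. Next use of O: step 30. Cache: [O B W M D G]
  25. access Q: MISS, evict W (next use: never). Cache: [O B M D G Q]
  26. access M: HIT. Next use of M: never. Cache: [O B M D G Q]
  27. access B: HIT. Next use of B: step 28. Cache: [O B M D G Q]
  28. access B: HIT. Next use of B: step 29. Cache: [O B M D G Q]
  29. access B: HIT. Next use of B: never. Cache: [O B M D G Q]
  30. access O: HIT. Next use of O: never. Cache: [O B M D G Q]
Total: 21 hits, 9 misses, 3 evictions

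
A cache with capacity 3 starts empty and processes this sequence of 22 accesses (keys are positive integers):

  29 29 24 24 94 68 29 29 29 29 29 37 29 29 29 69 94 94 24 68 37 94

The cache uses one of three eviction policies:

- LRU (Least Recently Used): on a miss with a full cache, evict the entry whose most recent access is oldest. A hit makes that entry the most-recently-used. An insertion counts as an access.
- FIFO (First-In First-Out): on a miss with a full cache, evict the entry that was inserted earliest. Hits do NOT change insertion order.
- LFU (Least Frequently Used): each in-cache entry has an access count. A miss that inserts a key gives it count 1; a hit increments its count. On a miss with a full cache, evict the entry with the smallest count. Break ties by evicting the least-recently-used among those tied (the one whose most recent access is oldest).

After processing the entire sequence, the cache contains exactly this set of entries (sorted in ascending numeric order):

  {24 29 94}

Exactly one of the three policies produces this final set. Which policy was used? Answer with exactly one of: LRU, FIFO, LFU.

Simulating under each policy and comparing final sets:
  LRU: final set = {37 68 94} -> differs
  FIFO: final set = {37 68 94} -> differs
  LFU: final set = {24 29 94} -> MATCHES target
Only LFU produces the target set.

Answer: LFU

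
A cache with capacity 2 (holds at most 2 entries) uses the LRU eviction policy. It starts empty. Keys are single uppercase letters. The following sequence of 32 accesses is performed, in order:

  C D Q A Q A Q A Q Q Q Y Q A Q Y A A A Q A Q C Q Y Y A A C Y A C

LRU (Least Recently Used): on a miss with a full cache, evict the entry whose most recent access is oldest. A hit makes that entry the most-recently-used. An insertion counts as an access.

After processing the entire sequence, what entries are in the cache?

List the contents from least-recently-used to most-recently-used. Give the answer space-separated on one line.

Answer: A C

Derivation:
LRU simulation (capacity=2):
  1. access C: MISS. Cache (LRU->MRU): [C]
  2. access D: MISS. Cache (LRU->MRU): [C D]
  3. access Q: MISS, evict C. Cache (LRU->MRU): [D Q]
  4. access A: MISS, evict D. Cache (LRU->MRU): [Q A]
  5. access Q: HIT. Cache (LRU->MRU): [A Q]
  6. access A: HIT. Cache (LRU->MRU): [Q A]
  7. access Q: HIT. Cache (LRU->MRU): [A Q]
  8. access A: HIT. Cache (LRU->MRU): [Q A]
  9. access Q: HIT. Cache (LRU->MRU): [A Q]
  10. access Q: HIT. Cache (LRU->MRU): [A Q]
  11. access Q: HIT. Cache (LRU->MRU): [A Q]
  12. access Y: MISS, evict A. Cache (LRU->MRU): [Q Y]
  13. access Q: HIT. Cache (LRU->MRU): [Y Q]
  14. access A: MISS, evict Y. Cache (LRU->MRU): [Q A]
  15. access Q: HIT. Cache (LRU->MRU): [A Q]
  16. access Y: MISS, evict A. Cache (LRU->MRU): [Q Y]
  17. access A: MISS, evict Q. Cache (LRU->MRU): [Y A]
  18. access A: HIT. Cache (LRU->MRU): [Y A]
  19. access A: HIT. Cache (LRU->MRU): [Y A]
  20. access Q: MISS, evict Y. Cache (LRU->MRU): [A Q]
  21. access A: HIT. Cache (LRU->MRU): [Q A]
  22. access Q: HIT. Cache (LRU->MRU): [A Q]
  23. access C: MISS, evict A. Cache (LRU->MRU): [Q C]
  24. access Q: HIT. Cache (LRU->MRU): [C Q]
  25. access Y: MISS, evict C. Cache (LRU->MRU): [Q Y]
  26. access Y: HIT. Cache (LRU->MRU): [Q Y]
  27. access A: MISS, evict Q. Cache (LRU->MRU): [Y A]
  28. access A: HIT. Cache (LRU->MRU): [Y A]
  29. access C: MISS, evict Y. Cache (LRU->MRU): [A C]
  30. access Y: MISS, evict A. Cache (LRU->MRU): [C Y]
  31. access A: MISS, evict C. Cache (LRU->MRU): [Y A]
  32. access C: MISS, evict Y. Cache (LRU->MRU): [A C]
Total: 16 hits, 16 misses, 14 evictions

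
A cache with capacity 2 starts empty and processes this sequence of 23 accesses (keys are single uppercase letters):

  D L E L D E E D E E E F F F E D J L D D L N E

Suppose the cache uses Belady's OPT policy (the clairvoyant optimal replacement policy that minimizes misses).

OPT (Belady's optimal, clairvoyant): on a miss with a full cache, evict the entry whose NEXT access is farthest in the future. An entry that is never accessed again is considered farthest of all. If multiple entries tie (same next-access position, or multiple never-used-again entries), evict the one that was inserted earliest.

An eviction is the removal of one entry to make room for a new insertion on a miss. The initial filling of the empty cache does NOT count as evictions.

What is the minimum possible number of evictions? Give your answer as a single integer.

OPT (Belady) simulation (capacity=2):
  1. access D: MISS. Cache: [D]
  2. access L: MISS. Cache: [D L]
  3. access E: MISS, evict D (next use: step 5). Cache: [L E]
  4. access L: HIT. Next use of L: step 18. Cache: [L E]
  5. access D: MISS, evict L (next use: step 18). Cache: [E D]
  6. access E: HIT. Next use of E: step 7. Cache: [E D]
  7. access E: HIT. Next use of E: step 9. Cache: [E D]
  8. access D: HIT. Next use of D: step 16. Cache: [E D]
  9. access E: HIT. Next use of E: step 10. Cache: [E D]
  10. access E: HIT. Next use of E: step 11. Cache: [E D]
  11. access E: HIT. Next use of E: step 15. Cache: [E D]
  12. access F: MISS, evict D (next use: step 16). Cache: [E F]
  13. access F: HIT. Next use of F: step 14. Cache: [E F]
  14. access F: HIT. Next use of F: never. Cache: [E F]
  15. access E: HIT. Next use of E: step 23. Cache: [E F]
  16. access D: MISS, evict F (next use: never). Cache: [E D]
  17. access J: MISS, evict E (next use: step 23). Cache: [D J]
  18. access L: MISS, evict J (next use: never). Cache: [D L]
  19. access D: HIT. Next use of D: step 20. Cache: [D L]
  20. access D: HIT. Next use of D: never. Cache: [D L]
  21. access L: HIT. Next use of L: never. Cache: [D L]
  22. access N: MISS, evict D (next use: never). Cache: [L N]
  23. access E: MISS, evict L (next use: never). Cache: [N E]
Total: 13 hits, 10 misses, 8 evictions

Answer: 8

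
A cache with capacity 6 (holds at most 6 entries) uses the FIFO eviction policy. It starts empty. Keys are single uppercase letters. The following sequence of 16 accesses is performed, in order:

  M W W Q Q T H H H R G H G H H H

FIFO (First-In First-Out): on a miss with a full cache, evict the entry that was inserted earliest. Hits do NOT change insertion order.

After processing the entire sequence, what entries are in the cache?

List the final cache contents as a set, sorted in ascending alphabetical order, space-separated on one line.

Answer: G H Q R T W

Derivation:
FIFO simulation (capacity=6):
  1. access M: MISS. Cache (old->new): [M]
  2. access W: MISS. Cache (old->new): [M W]
  3. access W: HIT. Cache (old->new): [M W]
  4. access Q: MISS. Cache (old->new): [M W Q]
  5. access Q: HIT. Cache (old->new): [M W Q]
  6. access T: MISS. Cache (old->new): [M W Q T]
  7. access H: MISS. Cache (old->new): [M W Q T H]
  8. access H: HIT. Cache (old->new): [M W Q T H]
  9. access H: HIT. Cache (old->new): [M W Q T H]
  10. access R: MISS. Cache (old->new): [M W Q T H R]
  11. access G: MISS, evict M. Cache (old->new): [W Q T H R G]
  12. access H: HIT. Cache (old->new): [W Q T H R G]
  13. access G: HIT. Cache (old->new): [W Q T H R G]
  14. access H: HIT. Cache (old->new): [W Q T H R G]
  15. access H: HIT. Cache (old->new): [W Q T H R G]
  16. access H: HIT. Cache (old->new): [W Q T H R G]
Total: 9 hits, 7 misses, 1 evictions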